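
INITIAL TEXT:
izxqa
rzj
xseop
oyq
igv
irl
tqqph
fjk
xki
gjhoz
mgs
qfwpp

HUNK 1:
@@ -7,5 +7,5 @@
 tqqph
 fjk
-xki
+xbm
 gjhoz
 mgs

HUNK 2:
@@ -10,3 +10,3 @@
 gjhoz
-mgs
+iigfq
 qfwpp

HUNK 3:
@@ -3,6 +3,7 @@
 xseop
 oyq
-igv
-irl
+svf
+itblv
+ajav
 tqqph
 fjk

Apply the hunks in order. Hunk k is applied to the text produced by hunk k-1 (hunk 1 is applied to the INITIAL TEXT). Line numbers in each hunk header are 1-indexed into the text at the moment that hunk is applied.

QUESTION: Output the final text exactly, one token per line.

Hunk 1: at line 7 remove [xki] add [xbm] -> 12 lines: izxqa rzj xseop oyq igv irl tqqph fjk xbm gjhoz mgs qfwpp
Hunk 2: at line 10 remove [mgs] add [iigfq] -> 12 lines: izxqa rzj xseop oyq igv irl tqqph fjk xbm gjhoz iigfq qfwpp
Hunk 3: at line 3 remove [igv,irl] add [svf,itblv,ajav] -> 13 lines: izxqa rzj xseop oyq svf itblv ajav tqqph fjk xbm gjhoz iigfq qfwpp

Answer: izxqa
rzj
xseop
oyq
svf
itblv
ajav
tqqph
fjk
xbm
gjhoz
iigfq
qfwpp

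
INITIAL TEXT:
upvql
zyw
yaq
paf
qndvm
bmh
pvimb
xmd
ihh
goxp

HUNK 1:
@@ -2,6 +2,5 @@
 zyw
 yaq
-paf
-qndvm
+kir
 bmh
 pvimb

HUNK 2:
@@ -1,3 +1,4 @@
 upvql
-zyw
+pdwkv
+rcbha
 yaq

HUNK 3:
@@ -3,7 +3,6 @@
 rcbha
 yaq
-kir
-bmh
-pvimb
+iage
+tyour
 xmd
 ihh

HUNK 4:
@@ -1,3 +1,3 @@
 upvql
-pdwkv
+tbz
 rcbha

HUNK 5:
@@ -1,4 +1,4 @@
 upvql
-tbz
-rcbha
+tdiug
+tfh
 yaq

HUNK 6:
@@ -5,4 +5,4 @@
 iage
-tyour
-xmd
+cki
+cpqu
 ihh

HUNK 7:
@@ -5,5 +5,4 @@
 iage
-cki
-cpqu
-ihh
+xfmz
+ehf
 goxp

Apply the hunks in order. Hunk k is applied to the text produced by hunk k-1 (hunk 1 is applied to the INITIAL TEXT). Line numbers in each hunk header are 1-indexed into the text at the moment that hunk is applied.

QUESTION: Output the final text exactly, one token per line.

Hunk 1: at line 2 remove [paf,qndvm] add [kir] -> 9 lines: upvql zyw yaq kir bmh pvimb xmd ihh goxp
Hunk 2: at line 1 remove [zyw] add [pdwkv,rcbha] -> 10 lines: upvql pdwkv rcbha yaq kir bmh pvimb xmd ihh goxp
Hunk 3: at line 3 remove [kir,bmh,pvimb] add [iage,tyour] -> 9 lines: upvql pdwkv rcbha yaq iage tyour xmd ihh goxp
Hunk 4: at line 1 remove [pdwkv] add [tbz] -> 9 lines: upvql tbz rcbha yaq iage tyour xmd ihh goxp
Hunk 5: at line 1 remove [tbz,rcbha] add [tdiug,tfh] -> 9 lines: upvql tdiug tfh yaq iage tyour xmd ihh goxp
Hunk 6: at line 5 remove [tyour,xmd] add [cki,cpqu] -> 9 lines: upvql tdiug tfh yaq iage cki cpqu ihh goxp
Hunk 7: at line 5 remove [cki,cpqu,ihh] add [xfmz,ehf] -> 8 lines: upvql tdiug tfh yaq iage xfmz ehf goxp

Answer: upvql
tdiug
tfh
yaq
iage
xfmz
ehf
goxp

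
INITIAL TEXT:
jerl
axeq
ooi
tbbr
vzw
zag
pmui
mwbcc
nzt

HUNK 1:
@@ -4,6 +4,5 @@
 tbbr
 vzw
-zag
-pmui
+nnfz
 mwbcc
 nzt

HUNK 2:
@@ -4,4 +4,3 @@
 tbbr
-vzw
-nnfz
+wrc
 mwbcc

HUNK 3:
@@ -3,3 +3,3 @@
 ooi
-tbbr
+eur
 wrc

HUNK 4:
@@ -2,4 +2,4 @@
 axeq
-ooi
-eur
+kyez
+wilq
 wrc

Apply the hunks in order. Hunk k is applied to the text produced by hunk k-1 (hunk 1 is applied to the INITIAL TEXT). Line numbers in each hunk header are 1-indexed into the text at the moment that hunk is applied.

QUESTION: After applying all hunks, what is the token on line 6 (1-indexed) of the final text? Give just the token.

Hunk 1: at line 4 remove [zag,pmui] add [nnfz] -> 8 lines: jerl axeq ooi tbbr vzw nnfz mwbcc nzt
Hunk 2: at line 4 remove [vzw,nnfz] add [wrc] -> 7 lines: jerl axeq ooi tbbr wrc mwbcc nzt
Hunk 3: at line 3 remove [tbbr] add [eur] -> 7 lines: jerl axeq ooi eur wrc mwbcc nzt
Hunk 4: at line 2 remove [ooi,eur] add [kyez,wilq] -> 7 lines: jerl axeq kyez wilq wrc mwbcc nzt
Final line 6: mwbcc

Answer: mwbcc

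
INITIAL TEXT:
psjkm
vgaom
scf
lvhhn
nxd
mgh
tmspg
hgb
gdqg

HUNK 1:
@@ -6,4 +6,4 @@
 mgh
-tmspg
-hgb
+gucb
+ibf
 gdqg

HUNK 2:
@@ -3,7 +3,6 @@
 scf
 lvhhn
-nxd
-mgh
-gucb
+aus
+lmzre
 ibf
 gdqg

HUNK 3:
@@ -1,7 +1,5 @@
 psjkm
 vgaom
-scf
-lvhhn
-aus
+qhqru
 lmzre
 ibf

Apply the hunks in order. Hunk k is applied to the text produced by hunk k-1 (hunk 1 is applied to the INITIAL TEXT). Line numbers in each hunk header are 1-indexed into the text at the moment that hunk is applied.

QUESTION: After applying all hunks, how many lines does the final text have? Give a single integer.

Answer: 6

Derivation:
Hunk 1: at line 6 remove [tmspg,hgb] add [gucb,ibf] -> 9 lines: psjkm vgaom scf lvhhn nxd mgh gucb ibf gdqg
Hunk 2: at line 3 remove [nxd,mgh,gucb] add [aus,lmzre] -> 8 lines: psjkm vgaom scf lvhhn aus lmzre ibf gdqg
Hunk 3: at line 1 remove [scf,lvhhn,aus] add [qhqru] -> 6 lines: psjkm vgaom qhqru lmzre ibf gdqg
Final line count: 6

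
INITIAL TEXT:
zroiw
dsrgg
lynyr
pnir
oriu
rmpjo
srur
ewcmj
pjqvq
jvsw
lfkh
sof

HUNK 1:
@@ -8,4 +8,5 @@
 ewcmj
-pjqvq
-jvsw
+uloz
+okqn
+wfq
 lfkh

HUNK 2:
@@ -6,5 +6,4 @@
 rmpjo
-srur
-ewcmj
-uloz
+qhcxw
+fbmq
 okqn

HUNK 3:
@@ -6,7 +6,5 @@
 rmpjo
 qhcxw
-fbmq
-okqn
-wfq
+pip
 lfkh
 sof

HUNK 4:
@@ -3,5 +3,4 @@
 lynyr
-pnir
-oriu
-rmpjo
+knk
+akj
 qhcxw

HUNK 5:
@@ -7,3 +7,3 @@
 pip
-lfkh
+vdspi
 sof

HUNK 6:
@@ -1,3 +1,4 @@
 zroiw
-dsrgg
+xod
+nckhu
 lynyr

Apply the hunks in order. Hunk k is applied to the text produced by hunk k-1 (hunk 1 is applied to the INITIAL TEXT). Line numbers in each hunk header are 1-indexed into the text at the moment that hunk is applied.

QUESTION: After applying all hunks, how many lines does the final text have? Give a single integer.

Answer: 10

Derivation:
Hunk 1: at line 8 remove [pjqvq,jvsw] add [uloz,okqn,wfq] -> 13 lines: zroiw dsrgg lynyr pnir oriu rmpjo srur ewcmj uloz okqn wfq lfkh sof
Hunk 2: at line 6 remove [srur,ewcmj,uloz] add [qhcxw,fbmq] -> 12 lines: zroiw dsrgg lynyr pnir oriu rmpjo qhcxw fbmq okqn wfq lfkh sof
Hunk 3: at line 6 remove [fbmq,okqn,wfq] add [pip] -> 10 lines: zroiw dsrgg lynyr pnir oriu rmpjo qhcxw pip lfkh sof
Hunk 4: at line 3 remove [pnir,oriu,rmpjo] add [knk,akj] -> 9 lines: zroiw dsrgg lynyr knk akj qhcxw pip lfkh sof
Hunk 5: at line 7 remove [lfkh] add [vdspi] -> 9 lines: zroiw dsrgg lynyr knk akj qhcxw pip vdspi sof
Hunk 6: at line 1 remove [dsrgg] add [xod,nckhu] -> 10 lines: zroiw xod nckhu lynyr knk akj qhcxw pip vdspi sof
Final line count: 10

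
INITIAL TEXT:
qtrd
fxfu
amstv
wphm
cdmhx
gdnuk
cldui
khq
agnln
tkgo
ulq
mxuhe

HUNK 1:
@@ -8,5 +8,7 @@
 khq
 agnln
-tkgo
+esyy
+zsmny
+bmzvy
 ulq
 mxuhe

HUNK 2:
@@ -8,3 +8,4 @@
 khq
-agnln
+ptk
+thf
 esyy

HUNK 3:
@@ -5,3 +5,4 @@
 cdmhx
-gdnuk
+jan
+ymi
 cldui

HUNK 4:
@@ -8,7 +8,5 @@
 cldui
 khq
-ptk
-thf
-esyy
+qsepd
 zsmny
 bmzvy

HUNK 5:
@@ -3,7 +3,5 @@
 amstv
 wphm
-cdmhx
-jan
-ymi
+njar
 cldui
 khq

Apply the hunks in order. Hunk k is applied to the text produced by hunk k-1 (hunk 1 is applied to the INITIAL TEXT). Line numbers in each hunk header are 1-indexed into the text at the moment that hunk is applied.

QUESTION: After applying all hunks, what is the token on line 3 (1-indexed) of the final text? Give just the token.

Answer: amstv

Derivation:
Hunk 1: at line 8 remove [tkgo] add [esyy,zsmny,bmzvy] -> 14 lines: qtrd fxfu amstv wphm cdmhx gdnuk cldui khq agnln esyy zsmny bmzvy ulq mxuhe
Hunk 2: at line 8 remove [agnln] add [ptk,thf] -> 15 lines: qtrd fxfu amstv wphm cdmhx gdnuk cldui khq ptk thf esyy zsmny bmzvy ulq mxuhe
Hunk 3: at line 5 remove [gdnuk] add [jan,ymi] -> 16 lines: qtrd fxfu amstv wphm cdmhx jan ymi cldui khq ptk thf esyy zsmny bmzvy ulq mxuhe
Hunk 4: at line 8 remove [ptk,thf,esyy] add [qsepd] -> 14 lines: qtrd fxfu amstv wphm cdmhx jan ymi cldui khq qsepd zsmny bmzvy ulq mxuhe
Hunk 5: at line 3 remove [cdmhx,jan,ymi] add [njar] -> 12 lines: qtrd fxfu amstv wphm njar cldui khq qsepd zsmny bmzvy ulq mxuhe
Final line 3: amstv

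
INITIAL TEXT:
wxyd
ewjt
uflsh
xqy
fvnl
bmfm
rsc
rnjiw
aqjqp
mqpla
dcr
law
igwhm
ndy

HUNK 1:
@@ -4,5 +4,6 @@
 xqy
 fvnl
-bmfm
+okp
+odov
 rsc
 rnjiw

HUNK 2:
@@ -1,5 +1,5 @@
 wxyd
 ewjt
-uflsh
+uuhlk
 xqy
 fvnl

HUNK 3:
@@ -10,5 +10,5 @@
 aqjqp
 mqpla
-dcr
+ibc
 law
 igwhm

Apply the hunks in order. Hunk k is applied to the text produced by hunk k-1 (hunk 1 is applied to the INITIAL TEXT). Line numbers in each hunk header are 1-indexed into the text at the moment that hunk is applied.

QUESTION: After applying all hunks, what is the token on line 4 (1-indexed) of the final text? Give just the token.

Answer: xqy

Derivation:
Hunk 1: at line 4 remove [bmfm] add [okp,odov] -> 15 lines: wxyd ewjt uflsh xqy fvnl okp odov rsc rnjiw aqjqp mqpla dcr law igwhm ndy
Hunk 2: at line 1 remove [uflsh] add [uuhlk] -> 15 lines: wxyd ewjt uuhlk xqy fvnl okp odov rsc rnjiw aqjqp mqpla dcr law igwhm ndy
Hunk 3: at line 10 remove [dcr] add [ibc] -> 15 lines: wxyd ewjt uuhlk xqy fvnl okp odov rsc rnjiw aqjqp mqpla ibc law igwhm ndy
Final line 4: xqy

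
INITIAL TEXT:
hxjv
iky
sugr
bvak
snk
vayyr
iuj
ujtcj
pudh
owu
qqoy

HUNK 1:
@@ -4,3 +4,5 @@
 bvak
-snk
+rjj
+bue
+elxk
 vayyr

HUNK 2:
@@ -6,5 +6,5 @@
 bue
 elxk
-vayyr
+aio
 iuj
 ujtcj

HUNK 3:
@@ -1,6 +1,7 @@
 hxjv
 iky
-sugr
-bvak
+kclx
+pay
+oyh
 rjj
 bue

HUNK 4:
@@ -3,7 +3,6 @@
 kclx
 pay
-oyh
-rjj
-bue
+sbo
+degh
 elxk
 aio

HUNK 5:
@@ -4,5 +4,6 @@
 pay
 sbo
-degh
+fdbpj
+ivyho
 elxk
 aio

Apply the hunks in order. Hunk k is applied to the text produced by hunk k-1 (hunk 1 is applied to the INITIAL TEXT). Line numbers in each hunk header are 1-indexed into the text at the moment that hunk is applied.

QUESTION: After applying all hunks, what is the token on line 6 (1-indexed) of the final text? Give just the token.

Hunk 1: at line 4 remove [snk] add [rjj,bue,elxk] -> 13 lines: hxjv iky sugr bvak rjj bue elxk vayyr iuj ujtcj pudh owu qqoy
Hunk 2: at line 6 remove [vayyr] add [aio] -> 13 lines: hxjv iky sugr bvak rjj bue elxk aio iuj ujtcj pudh owu qqoy
Hunk 3: at line 1 remove [sugr,bvak] add [kclx,pay,oyh] -> 14 lines: hxjv iky kclx pay oyh rjj bue elxk aio iuj ujtcj pudh owu qqoy
Hunk 4: at line 3 remove [oyh,rjj,bue] add [sbo,degh] -> 13 lines: hxjv iky kclx pay sbo degh elxk aio iuj ujtcj pudh owu qqoy
Hunk 5: at line 4 remove [degh] add [fdbpj,ivyho] -> 14 lines: hxjv iky kclx pay sbo fdbpj ivyho elxk aio iuj ujtcj pudh owu qqoy
Final line 6: fdbpj

Answer: fdbpj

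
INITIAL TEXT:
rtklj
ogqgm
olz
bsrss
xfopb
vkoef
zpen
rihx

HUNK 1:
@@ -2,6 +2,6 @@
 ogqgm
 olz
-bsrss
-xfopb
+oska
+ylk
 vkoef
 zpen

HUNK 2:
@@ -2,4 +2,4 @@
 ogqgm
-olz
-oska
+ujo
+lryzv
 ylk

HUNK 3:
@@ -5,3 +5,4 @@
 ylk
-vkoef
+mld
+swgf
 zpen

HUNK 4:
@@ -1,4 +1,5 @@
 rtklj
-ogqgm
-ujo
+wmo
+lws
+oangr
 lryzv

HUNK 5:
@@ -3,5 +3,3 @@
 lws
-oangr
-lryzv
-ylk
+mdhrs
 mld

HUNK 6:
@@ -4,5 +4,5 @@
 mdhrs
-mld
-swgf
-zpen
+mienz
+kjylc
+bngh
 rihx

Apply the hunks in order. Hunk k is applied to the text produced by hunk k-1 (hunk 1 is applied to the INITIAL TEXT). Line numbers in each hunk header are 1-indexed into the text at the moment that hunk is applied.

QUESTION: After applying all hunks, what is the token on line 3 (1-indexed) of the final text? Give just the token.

Answer: lws

Derivation:
Hunk 1: at line 2 remove [bsrss,xfopb] add [oska,ylk] -> 8 lines: rtklj ogqgm olz oska ylk vkoef zpen rihx
Hunk 2: at line 2 remove [olz,oska] add [ujo,lryzv] -> 8 lines: rtklj ogqgm ujo lryzv ylk vkoef zpen rihx
Hunk 3: at line 5 remove [vkoef] add [mld,swgf] -> 9 lines: rtklj ogqgm ujo lryzv ylk mld swgf zpen rihx
Hunk 4: at line 1 remove [ogqgm,ujo] add [wmo,lws,oangr] -> 10 lines: rtklj wmo lws oangr lryzv ylk mld swgf zpen rihx
Hunk 5: at line 3 remove [oangr,lryzv,ylk] add [mdhrs] -> 8 lines: rtklj wmo lws mdhrs mld swgf zpen rihx
Hunk 6: at line 4 remove [mld,swgf,zpen] add [mienz,kjylc,bngh] -> 8 lines: rtklj wmo lws mdhrs mienz kjylc bngh rihx
Final line 3: lws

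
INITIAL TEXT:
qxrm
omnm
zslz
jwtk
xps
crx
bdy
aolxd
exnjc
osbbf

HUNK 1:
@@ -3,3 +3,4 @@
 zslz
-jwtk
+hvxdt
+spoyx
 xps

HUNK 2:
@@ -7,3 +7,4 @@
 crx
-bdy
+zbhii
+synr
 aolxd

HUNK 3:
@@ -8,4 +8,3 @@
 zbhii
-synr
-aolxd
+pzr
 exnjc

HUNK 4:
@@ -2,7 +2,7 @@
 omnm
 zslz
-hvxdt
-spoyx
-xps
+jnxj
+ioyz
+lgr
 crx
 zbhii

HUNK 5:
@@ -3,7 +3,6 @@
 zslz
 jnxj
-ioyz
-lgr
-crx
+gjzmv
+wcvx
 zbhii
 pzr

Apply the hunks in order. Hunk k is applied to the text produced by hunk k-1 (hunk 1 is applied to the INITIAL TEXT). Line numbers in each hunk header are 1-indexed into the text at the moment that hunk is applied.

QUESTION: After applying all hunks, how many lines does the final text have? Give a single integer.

Answer: 10

Derivation:
Hunk 1: at line 3 remove [jwtk] add [hvxdt,spoyx] -> 11 lines: qxrm omnm zslz hvxdt spoyx xps crx bdy aolxd exnjc osbbf
Hunk 2: at line 7 remove [bdy] add [zbhii,synr] -> 12 lines: qxrm omnm zslz hvxdt spoyx xps crx zbhii synr aolxd exnjc osbbf
Hunk 3: at line 8 remove [synr,aolxd] add [pzr] -> 11 lines: qxrm omnm zslz hvxdt spoyx xps crx zbhii pzr exnjc osbbf
Hunk 4: at line 2 remove [hvxdt,spoyx,xps] add [jnxj,ioyz,lgr] -> 11 lines: qxrm omnm zslz jnxj ioyz lgr crx zbhii pzr exnjc osbbf
Hunk 5: at line 3 remove [ioyz,lgr,crx] add [gjzmv,wcvx] -> 10 lines: qxrm omnm zslz jnxj gjzmv wcvx zbhii pzr exnjc osbbf
Final line count: 10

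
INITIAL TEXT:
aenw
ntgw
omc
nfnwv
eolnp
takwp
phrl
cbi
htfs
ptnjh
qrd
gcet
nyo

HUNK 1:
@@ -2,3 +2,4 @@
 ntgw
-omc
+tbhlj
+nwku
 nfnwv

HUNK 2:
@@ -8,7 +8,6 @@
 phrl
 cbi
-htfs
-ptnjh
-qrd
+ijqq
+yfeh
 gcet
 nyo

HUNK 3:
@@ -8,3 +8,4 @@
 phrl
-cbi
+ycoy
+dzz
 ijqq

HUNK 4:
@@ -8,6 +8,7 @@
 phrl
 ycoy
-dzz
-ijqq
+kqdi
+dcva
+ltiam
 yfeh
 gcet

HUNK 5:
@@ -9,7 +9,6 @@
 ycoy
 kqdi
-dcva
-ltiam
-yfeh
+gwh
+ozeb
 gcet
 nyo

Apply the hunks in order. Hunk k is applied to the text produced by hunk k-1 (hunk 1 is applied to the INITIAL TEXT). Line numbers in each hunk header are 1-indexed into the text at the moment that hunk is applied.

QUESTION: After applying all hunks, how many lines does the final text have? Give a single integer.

Hunk 1: at line 2 remove [omc] add [tbhlj,nwku] -> 14 lines: aenw ntgw tbhlj nwku nfnwv eolnp takwp phrl cbi htfs ptnjh qrd gcet nyo
Hunk 2: at line 8 remove [htfs,ptnjh,qrd] add [ijqq,yfeh] -> 13 lines: aenw ntgw tbhlj nwku nfnwv eolnp takwp phrl cbi ijqq yfeh gcet nyo
Hunk 3: at line 8 remove [cbi] add [ycoy,dzz] -> 14 lines: aenw ntgw tbhlj nwku nfnwv eolnp takwp phrl ycoy dzz ijqq yfeh gcet nyo
Hunk 4: at line 8 remove [dzz,ijqq] add [kqdi,dcva,ltiam] -> 15 lines: aenw ntgw tbhlj nwku nfnwv eolnp takwp phrl ycoy kqdi dcva ltiam yfeh gcet nyo
Hunk 5: at line 9 remove [dcva,ltiam,yfeh] add [gwh,ozeb] -> 14 lines: aenw ntgw tbhlj nwku nfnwv eolnp takwp phrl ycoy kqdi gwh ozeb gcet nyo
Final line count: 14

Answer: 14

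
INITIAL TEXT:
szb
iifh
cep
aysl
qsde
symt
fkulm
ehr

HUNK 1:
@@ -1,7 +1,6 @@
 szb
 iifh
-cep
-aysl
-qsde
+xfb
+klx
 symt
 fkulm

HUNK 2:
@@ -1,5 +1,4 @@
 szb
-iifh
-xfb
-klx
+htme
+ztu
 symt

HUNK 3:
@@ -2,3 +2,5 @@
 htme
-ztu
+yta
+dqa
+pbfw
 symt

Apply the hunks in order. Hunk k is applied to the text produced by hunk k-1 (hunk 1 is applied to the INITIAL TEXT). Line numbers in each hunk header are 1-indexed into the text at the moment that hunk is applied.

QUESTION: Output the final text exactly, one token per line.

Hunk 1: at line 1 remove [cep,aysl,qsde] add [xfb,klx] -> 7 lines: szb iifh xfb klx symt fkulm ehr
Hunk 2: at line 1 remove [iifh,xfb,klx] add [htme,ztu] -> 6 lines: szb htme ztu symt fkulm ehr
Hunk 3: at line 2 remove [ztu] add [yta,dqa,pbfw] -> 8 lines: szb htme yta dqa pbfw symt fkulm ehr

Answer: szb
htme
yta
dqa
pbfw
symt
fkulm
ehr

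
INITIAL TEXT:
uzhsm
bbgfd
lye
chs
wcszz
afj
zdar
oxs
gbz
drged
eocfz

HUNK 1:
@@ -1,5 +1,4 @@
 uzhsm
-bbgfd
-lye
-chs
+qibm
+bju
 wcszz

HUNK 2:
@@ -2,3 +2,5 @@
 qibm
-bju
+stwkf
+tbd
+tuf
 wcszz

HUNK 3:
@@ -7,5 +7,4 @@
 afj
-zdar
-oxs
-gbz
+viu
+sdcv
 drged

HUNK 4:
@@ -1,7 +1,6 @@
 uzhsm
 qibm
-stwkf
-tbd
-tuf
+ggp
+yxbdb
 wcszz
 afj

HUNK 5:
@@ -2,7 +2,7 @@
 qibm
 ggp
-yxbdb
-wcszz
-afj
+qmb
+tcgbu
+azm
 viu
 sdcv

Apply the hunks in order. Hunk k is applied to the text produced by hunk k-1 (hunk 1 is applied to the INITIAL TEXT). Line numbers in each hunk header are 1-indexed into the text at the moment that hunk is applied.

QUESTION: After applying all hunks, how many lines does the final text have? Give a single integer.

Hunk 1: at line 1 remove [bbgfd,lye,chs] add [qibm,bju] -> 10 lines: uzhsm qibm bju wcszz afj zdar oxs gbz drged eocfz
Hunk 2: at line 2 remove [bju] add [stwkf,tbd,tuf] -> 12 lines: uzhsm qibm stwkf tbd tuf wcszz afj zdar oxs gbz drged eocfz
Hunk 3: at line 7 remove [zdar,oxs,gbz] add [viu,sdcv] -> 11 lines: uzhsm qibm stwkf tbd tuf wcszz afj viu sdcv drged eocfz
Hunk 4: at line 1 remove [stwkf,tbd,tuf] add [ggp,yxbdb] -> 10 lines: uzhsm qibm ggp yxbdb wcszz afj viu sdcv drged eocfz
Hunk 5: at line 2 remove [yxbdb,wcszz,afj] add [qmb,tcgbu,azm] -> 10 lines: uzhsm qibm ggp qmb tcgbu azm viu sdcv drged eocfz
Final line count: 10

Answer: 10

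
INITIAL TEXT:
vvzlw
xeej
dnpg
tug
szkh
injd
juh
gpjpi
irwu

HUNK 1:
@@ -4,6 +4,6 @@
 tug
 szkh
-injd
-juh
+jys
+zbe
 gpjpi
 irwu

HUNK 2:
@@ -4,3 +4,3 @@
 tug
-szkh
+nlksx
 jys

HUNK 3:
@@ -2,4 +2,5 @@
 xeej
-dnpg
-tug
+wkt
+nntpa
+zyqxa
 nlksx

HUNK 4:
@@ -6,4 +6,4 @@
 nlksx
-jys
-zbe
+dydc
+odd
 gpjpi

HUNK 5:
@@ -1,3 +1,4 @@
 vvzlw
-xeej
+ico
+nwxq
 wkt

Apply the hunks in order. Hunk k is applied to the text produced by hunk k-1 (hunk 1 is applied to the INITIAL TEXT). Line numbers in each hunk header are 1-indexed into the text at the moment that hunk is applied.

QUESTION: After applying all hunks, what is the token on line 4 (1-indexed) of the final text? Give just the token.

Answer: wkt

Derivation:
Hunk 1: at line 4 remove [injd,juh] add [jys,zbe] -> 9 lines: vvzlw xeej dnpg tug szkh jys zbe gpjpi irwu
Hunk 2: at line 4 remove [szkh] add [nlksx] -> 9 lines: vvzlw xeej dnpg tug nlksx jys zbe gpjpi irwu
Hunk 3: at line 2 remove [dnpg,tug] add [wkt,nntpa,zyqxa] -> 10 lines: vvzlw xeej wkt nntpa zyqxa nlksx jys zbe gpjpi irwu
Hunk 4: at line 6 remove [jys,zbe] add [dydc,odd] -> 10 lines: vvzlw xeej wkt nntpa zyqxa nlksx dydc odd gpjpi irwu
Hunk 5: at line 1 remove [xeej] add [ico,nwxq] -> 11 lines: vvzlw ico nwxq wkt nntpa zyqxa nlksx dydc odd gpjpi irwu
Final line 4: wkt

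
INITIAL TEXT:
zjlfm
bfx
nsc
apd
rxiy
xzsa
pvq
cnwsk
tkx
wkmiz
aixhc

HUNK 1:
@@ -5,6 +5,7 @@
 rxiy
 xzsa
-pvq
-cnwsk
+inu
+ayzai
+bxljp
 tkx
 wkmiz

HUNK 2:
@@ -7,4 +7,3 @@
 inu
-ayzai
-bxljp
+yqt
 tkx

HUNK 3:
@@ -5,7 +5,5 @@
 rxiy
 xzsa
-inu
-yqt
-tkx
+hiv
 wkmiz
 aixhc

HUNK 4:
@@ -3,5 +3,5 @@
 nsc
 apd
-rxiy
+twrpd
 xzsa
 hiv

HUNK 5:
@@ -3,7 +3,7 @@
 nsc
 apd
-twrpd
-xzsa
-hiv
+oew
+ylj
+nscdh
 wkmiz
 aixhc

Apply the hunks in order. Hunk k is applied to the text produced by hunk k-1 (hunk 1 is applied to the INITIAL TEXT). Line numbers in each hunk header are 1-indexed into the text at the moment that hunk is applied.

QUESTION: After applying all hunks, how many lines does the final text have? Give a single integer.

Answer: 9

Derivation:
Hunk 1: at line 5 remove [pvq,cnwsk] add [inu,ayzai,bxljp] -> 12 lines: zjlfm bfx nsc apd rxiy xzsa inu ayzai bxljp tkx wkmiz aixhc
Hunk 2: at line 7 remove [ayzai,bxljp] add [yqt] -> 11 lines: zjlfm bfx nsc apd rxiy xzsa inu yqt tkx wkmiz aixhc
Hunk 3: at line 5 remove [inu,yqt,tkx] add [hiv] -> 9 lines: zjlfm bfx nsc apd rxiy xzsa hiv wkmiz aixhc
Hunk 4: at line 3 remove [rxiy] add [twrpd] -> 9 lines: zjlfm bfx nsc apd twrpd xzsa hiv wkmiz aixhc
Hunk 5: at line 3 remove [twrpd,xzsa,hiv] add [oew,ylj,nscdh] -> 9 lines: zjlfm bfx nsc apd oew ylj nscdh wkmiz aixhc
Final line count: 9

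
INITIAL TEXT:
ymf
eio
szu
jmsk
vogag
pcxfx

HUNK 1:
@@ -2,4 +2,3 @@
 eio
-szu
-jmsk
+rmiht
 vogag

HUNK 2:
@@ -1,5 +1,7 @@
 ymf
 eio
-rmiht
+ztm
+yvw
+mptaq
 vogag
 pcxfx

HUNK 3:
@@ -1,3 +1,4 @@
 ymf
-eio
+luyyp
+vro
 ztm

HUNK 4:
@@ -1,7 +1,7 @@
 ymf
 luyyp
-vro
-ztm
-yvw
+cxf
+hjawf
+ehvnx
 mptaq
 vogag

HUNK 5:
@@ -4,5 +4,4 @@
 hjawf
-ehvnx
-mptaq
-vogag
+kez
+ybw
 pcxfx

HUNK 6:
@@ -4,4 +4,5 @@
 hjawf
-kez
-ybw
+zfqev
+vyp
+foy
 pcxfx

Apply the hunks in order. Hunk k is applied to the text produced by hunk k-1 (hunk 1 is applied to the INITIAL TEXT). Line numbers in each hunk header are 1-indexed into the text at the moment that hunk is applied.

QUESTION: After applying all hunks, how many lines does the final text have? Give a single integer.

Hunk 1: at line 2 remove [szu,jmsk] add [rmiht] -> 5 lines: ymf eio rmiht vogag pcxfx
Hunk 2: at line 1 remove [rmiht] add [ztm,yvw,mptaq] -> 7 lines: ymf eio ztm yvw mptaq vogag pcxfx
Hunk 3: at line 1 remove [eio] add [luyyp,vro] -> 8 lines: ymf luyyp vro ztm yvw mptaq vogag pcxfx
Hunk 4: at line 1 remove [vro,ztm,yvw] add [cxf,hjawf,ehvnx] -> 8 lines: ymf luyyp cxf hjawf ehvnx mptaq vogag pcxfx
Hunk 5: at line 4 remove [ehvnx,mptaq,vogag] add [kez,ybw] -> 7 lines: ymf luyyp cxf hjawf kez ybw pcxfx
Hunk 6: at line 4 remove [kez,ybw] add [zfqev,vyp,foy] -> 8 lines: ymf luyyp cxf hjawf zfqev vyp foy pcxfx
Final line count: 8

Answer: 8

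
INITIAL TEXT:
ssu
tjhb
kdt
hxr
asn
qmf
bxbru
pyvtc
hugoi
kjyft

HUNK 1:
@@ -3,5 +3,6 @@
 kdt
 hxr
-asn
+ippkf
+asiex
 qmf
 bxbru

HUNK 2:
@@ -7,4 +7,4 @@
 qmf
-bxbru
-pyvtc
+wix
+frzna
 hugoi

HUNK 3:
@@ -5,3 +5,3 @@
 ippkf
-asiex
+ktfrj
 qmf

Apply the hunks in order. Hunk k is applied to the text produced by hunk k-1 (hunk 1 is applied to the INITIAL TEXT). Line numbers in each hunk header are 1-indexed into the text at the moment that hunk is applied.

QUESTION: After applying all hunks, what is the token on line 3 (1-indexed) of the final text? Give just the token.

Answer: kdt

Derivation:
Hunk 1: at line 3 remove [asn] add [ippkf,asiex] -> 11 lines: ssu tjhb kdt hxr ippkf asiex qmf bxbru pyvtc hugoi kjyft
Hunk 2: at line 7 remove [bxbru,pyvtc] add [wix,frzna] -> 11 lines: ssu tjhb kdt hxr ippkf asiex qmf wix frzna hugoi kjyft
Hunk 3: at line 5 remove [asiex] add [ktfrj] -> 11 lines: ssu tjhb kdt hxr ippkf ktfrj qmf wix frzna hugoi kjyft
Final line 3: kdt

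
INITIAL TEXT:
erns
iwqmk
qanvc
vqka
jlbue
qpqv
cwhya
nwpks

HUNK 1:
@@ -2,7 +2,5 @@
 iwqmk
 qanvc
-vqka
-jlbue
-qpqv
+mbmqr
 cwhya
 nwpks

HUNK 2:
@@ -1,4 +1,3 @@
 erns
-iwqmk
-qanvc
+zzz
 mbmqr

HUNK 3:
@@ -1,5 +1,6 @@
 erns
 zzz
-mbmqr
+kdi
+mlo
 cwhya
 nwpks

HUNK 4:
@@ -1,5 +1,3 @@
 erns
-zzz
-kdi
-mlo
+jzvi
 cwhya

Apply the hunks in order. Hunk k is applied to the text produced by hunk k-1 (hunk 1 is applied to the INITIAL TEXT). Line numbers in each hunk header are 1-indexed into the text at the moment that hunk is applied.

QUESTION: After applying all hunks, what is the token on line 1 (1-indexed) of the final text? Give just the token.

Hunk 1: at line 2 remove [vqka,jlbue,qpqv] add [mbmqr] -> 6 lines: erns iwqmk qanvc mbmqr cwhya nwpks
Hunk 2: at line 1 remove [iwqmk,qanvc] add [zzz] -> 5 lines: erns zzz mbmqr cwhya nwpks
Hunk 3: at line 1 remove [mbmqr] add [kdi,mlo] -> 6 lines: erns zzz kdi mlo cwhya nwpks
Hunk 4: at line 1 remove [zzz,kdi,mlo] add [jzvi] -> 4 lines: erns jzvi cwhya nwpks
Final line 1: erns

Answer: erns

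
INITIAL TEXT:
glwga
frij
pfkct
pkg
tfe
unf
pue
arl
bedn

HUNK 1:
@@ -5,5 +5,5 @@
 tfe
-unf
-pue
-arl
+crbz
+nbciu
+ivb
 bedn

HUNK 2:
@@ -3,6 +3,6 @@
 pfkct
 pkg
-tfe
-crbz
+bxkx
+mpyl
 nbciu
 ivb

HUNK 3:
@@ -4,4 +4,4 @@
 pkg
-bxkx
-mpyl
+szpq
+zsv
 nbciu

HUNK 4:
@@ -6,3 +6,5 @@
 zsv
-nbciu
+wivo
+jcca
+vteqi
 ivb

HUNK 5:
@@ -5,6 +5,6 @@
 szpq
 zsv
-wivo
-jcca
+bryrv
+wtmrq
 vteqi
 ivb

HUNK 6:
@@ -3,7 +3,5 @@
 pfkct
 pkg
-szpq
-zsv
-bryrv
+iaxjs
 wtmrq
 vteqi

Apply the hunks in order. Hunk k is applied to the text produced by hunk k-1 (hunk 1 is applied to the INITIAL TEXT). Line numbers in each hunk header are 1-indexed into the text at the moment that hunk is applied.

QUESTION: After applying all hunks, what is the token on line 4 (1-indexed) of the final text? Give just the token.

Hunk 1: at line 5 remove [unf,pue,arl] add [crbz,nbciu,ivb] -> 9 lines: glwga frij pfkct pkg tfe crbz nbciu ivb bedn
Hunk 2: at line 3 remove [tfe,crbz] add [bxkx,mpyl] -> 9 lines: glwga frij pfkct pkg bxkx mpyl nbciu ivb bedn
Hunk 3: at line 4 remove [bxkx,mpyl] add [szpq,zsv] -> 9 lines: glwga frij pfkct pkg szpq zsv nbciu ivb bedn
Hunk 4: at line 6 remove [nbciu] add [wivo,jcca,vteqi] -> 11 lines: glwga frij pfkct pkg szpq zsv wivo jcca vteqi ivb bedn
Hunk 5: at line 5 remove [wivo,jcca] add [bryrv,wtmrq] -> 11 lines: glwga frij pfkct pkg szpq zsv bryrv wtmrq vteqi ivb bedn
Hunk 6: at line 3 remove [szpq,zsv,bryrv] add [iaxjs] -> 9 lines: glwga frij pfkct pkg iaxjs wtmrq vteqi ivb bedn
Final line 4: pkg

Answer: pkg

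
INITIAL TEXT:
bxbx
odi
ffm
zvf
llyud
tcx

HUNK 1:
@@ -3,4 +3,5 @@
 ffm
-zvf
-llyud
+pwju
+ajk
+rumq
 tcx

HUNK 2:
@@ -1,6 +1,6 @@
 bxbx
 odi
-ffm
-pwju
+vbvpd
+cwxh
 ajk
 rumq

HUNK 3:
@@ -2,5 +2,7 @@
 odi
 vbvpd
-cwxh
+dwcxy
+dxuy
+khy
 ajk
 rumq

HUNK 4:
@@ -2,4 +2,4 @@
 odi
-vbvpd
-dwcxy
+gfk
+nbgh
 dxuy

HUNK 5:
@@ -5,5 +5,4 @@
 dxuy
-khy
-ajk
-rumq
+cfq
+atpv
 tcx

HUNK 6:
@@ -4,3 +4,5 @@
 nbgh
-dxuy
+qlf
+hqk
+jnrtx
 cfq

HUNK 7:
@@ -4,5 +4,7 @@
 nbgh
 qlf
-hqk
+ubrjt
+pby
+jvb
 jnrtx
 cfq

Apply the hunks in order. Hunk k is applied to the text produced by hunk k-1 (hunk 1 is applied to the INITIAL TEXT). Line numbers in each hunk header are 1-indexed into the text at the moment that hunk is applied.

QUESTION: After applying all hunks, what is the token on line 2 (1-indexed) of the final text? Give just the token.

Answer: odi

Derivation:
Hunk 1: at line 3 remove [zvf,llyud] add [pwju,ajk,rumq] -> 7 lines: bxbx odi ffm pwju ajk rumq tcx
Hunk 2: at line 1 remove [ffm,pwju] add [vbvpd,cwxh] -> 7 lines: bxbx odi vbvpd cwxh ajk rumq tcx
Hunk 3: at line 2 remove [cwxh] add [dwcxy,dxuy,khy] -> 9 lines: bxbx odi vbvpd dwcxy dxuy khy ajk rumq tcx
Hunk 4: at line 2 remove [vbvpd,dwcxy] add [gfk,nbgh] -> 9 lines: bxbx odi gfk nbgh dxuy khy ajk rumq tcx
Hunk 5: at line 5 remove [khy,ajk,rumq] add [cfq,atpv] -> 8 lines: bxbx odi gfk nbgh dxuy cfq atpv tcx
Hunk 6: at line 4 remove [dxuy] add [qlf,hqk,jnrtx] -> 10 lines: bxbx odi gfk nbgh qlf hqk jnrtx cfq atpv tcx
Hunk 7: at line 4 remove [hqk] add [ubrjt,pby,jvb] -> 12 lines: bxbx odi gfk nbgh qlf ubrjt pby jvb jnrtx cfq atpv tcx
Final line 2: odi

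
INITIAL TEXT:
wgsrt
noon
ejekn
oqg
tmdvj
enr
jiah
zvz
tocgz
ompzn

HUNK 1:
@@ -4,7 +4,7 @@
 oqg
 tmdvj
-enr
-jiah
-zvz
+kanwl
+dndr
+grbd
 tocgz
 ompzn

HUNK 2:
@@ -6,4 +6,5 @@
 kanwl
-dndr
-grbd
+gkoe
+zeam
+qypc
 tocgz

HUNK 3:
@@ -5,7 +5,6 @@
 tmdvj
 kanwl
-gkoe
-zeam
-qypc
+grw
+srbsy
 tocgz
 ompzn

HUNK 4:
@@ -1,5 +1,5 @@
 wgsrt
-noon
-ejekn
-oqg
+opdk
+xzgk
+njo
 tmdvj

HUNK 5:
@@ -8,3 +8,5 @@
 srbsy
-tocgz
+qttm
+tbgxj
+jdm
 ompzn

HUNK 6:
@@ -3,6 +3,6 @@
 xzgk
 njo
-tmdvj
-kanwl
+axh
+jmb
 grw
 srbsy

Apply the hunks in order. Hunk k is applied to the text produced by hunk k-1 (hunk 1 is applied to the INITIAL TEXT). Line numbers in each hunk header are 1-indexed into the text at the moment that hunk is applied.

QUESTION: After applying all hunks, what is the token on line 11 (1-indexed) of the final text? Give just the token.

Answer: jdm

Derivation:
Hunk 1: at line 4 remove [enr,jiah,zvz] add [kanwl,dndr,grbd] -> 10 lines: wgsrt noon ejekn oqg tmdvj kanwl dndr grbd tocgz ompzn
Hunk 2: at line 6 remove [dndr,grbd] add [gkoe,zeam,qypc] -> 11 lines: wgsrt noon ejekn oqg tmdvj kanwl gkoe zeam qypc tocgz ompzn
Hunk 3: at line 5 remove [gkoe,zeam,qypc] add [grw,srbsy] -> 10 lines: wgsrt noon ejekn oqg tmdvj kanwl grw srbsy tocgz ompzn
Hunk 4: at line 1 remove [noon,ejekn,oqg] add [opdk,xzgk,njo] -> 10 lines: wgsrt opdk xzgk njo tmdvj kanwl grw srbsy tocgz ompzn
Hunk 5: at line 8 remove [tocgz] add [qttm,tbgxj,jdm] -> 12 lines: wgsrt opdk xzgk njo tmdvj kanwl grw srbsy qttm tbgxj jdm ompzn
Hunk 6: at line 3 remove [tmdvj,kanwl] add [axh,jmb] -> 12 lines: wgsrt opdk xzgk njo axh jmb grw srbsy qttm tbgxj jdm ompzn
Final line 11: jdm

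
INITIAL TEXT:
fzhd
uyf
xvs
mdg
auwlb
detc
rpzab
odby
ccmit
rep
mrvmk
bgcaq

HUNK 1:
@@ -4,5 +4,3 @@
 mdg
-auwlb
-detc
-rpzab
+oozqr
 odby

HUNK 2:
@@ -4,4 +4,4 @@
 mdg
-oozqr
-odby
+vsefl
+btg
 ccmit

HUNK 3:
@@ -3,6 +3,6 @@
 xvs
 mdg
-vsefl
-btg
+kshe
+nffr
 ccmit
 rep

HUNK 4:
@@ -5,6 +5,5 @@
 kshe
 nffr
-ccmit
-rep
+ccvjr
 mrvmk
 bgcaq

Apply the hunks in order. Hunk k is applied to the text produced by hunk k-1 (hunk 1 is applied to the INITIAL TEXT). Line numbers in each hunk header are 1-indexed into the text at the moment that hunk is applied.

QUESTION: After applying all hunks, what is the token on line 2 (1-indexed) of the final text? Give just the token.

Answer: uyf

Derivation:
Hunk 1: at line 4 remove [auwlb,detc,rpzab] add [oozqr] -> 10 lines: fzhd uyf xvs mdg oozqr odby ccmit rep mrvmk bgcaq
Hunk 2: at line 4 remove [oozqr,odby] add [vsefl,btg] -> 10 lines: fzhd uyf xvs mdg vsefl btg ccmit rep mrvmk bgcaq
Hunk 3: at line 3 remove [vsefl,btg] add [kshe,nffr] -> 10 lines: fzhd uyf xvs mdg kshe nffr ccmit rep mrvmk bgcaq
Hunk 4: at line 5 remove [ccmit,rep] add [ccvjr] -> 9 lines: fzhd uyf xvs mdg kshe nffr ccvjr mrvmk bgcaq
Final line 2: uyf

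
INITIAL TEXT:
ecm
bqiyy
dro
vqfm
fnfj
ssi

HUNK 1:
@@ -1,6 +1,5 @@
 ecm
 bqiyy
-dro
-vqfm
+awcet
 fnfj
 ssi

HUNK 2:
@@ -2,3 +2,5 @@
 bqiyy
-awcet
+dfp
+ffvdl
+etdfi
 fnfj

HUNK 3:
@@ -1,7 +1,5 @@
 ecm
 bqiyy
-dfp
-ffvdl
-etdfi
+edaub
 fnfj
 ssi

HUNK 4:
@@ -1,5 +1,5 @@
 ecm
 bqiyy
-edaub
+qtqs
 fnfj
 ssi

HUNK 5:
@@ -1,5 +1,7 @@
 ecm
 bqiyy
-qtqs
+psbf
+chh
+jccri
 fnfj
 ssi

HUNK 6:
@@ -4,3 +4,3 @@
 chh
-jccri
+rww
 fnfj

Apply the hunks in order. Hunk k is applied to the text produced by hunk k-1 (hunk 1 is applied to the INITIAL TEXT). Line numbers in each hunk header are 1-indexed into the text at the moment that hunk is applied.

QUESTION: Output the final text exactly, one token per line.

Answer: ecm
bqiyy
psbf
chh
rww
fnfj
ssi

Derivation:
Hunk 1: at line 1 remove [dro,vqfm] add [awcet] -> 5 lines: ecm bqiyy awcet fnfj ssi
Hunk 2: at line 2 remove [awcet] add [dfp,ffvdl,etdfi] -> 7 lines: ecm bqiyy dfp ffvdl etdfi fnfj ssi
Hunk 3: at line 1 remove [dfp,ffvdl,etdfi] add [edaub] -> 5 lines: ecm bqiyy edaub fnfj ssi
Hunk 4: at line 1 remove [edaub] add [qtqs] -> 5 lines: ecm bqiyy qtqs fnfj ssi
Hunk 5: at line 1 remove [qtqs] add [psbf,chh,jccri] -> 7 lines: ecm bqiyy psbf chh jccri fnfj ssi
Hunk 6: at line 4 remove [jccri] add [rww] -> 7 lines: ecm bqiyy psbf chh rww fnfj ssi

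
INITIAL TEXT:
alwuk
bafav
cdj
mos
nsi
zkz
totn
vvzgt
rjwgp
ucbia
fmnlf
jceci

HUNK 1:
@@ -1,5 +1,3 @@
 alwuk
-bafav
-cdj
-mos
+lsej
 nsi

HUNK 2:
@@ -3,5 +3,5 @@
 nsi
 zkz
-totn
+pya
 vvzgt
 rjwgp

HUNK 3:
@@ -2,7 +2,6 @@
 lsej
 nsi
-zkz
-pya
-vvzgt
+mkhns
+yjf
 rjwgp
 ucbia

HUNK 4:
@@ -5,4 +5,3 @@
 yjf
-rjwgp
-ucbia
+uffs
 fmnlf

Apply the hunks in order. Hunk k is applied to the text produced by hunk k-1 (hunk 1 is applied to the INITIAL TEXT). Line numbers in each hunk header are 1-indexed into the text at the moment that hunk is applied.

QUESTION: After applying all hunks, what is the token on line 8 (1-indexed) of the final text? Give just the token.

Hunk 1: at line 1 remove [bafav,cdj,mos] add [lsej] -> 10 lines: alwuk lsej nsi zkz totn vvzgt rjwgp ucbia fmnlf jceci
Hunk 2: at line 3 remove [totn] add [pya] -> 10 lines: alwuk lsej nsi zkz pya vvzgt rjwgp ucbia fmnlf jceci
Hunk 3: at line 2 remove [zkz,pya,vvzgt] add [mkhns,yjf] -> 9 lines: alwuk lsej nsi mkhns yjf rjwgp ucbia fmnlf jceci
Hunk 4: at line 5 remove [rjwgp,ucbia] add [uffs] -> 8 lines: alwuk lsej nsi mkhns yjf uffs fmnlf jceci
Final line 8: jceci

Answer: jceci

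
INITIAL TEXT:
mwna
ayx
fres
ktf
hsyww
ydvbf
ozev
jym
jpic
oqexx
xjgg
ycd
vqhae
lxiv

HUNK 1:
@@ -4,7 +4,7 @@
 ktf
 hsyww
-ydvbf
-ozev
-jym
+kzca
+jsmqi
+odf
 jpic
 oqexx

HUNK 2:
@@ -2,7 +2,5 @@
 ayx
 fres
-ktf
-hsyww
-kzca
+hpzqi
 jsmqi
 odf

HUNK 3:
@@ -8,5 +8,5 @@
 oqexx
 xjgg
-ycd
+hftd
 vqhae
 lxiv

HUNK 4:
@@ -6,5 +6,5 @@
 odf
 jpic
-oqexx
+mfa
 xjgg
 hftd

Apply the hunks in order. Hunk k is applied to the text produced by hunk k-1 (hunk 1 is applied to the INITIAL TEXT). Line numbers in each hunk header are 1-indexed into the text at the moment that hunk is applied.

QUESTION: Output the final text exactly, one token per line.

Hunk 1: at line 4 remove [ydvbf,ozev,jym] add [kzca,jsmqi,odf] -> 14 lines: mwna ayx fres ktf hsyww kzca jsmqi odf jpic oqexx xjgg ycd vqhae lxiv
Hunk 2: at line 2 remove [ktf,hsyww,kzca] add [hpzqi] -> 12 lines: mwna ayx fres hpzqi jsmqi odf jpic oqexx xjgg ycd vqhae lxiv
Hunk 3: at line 8 remove [ycd] add [hftd] -> 12 lines: mwna ayx fres hpzqi jsmqi odf jpic oqexx xjgg hftd vqhae lxiv
Hunk 4: at line 6 remove [oqexx] add [mfa] -> 12 lines: mwna ayx fres hpzqi jsmqi odf jpic mfa xjgg hftd vqhae lxiv

Answer: mwna
ayx
fres
hpzqi
jsmqi
odf
jpic
mfa
xjgg
hftd
vqhae
lxiv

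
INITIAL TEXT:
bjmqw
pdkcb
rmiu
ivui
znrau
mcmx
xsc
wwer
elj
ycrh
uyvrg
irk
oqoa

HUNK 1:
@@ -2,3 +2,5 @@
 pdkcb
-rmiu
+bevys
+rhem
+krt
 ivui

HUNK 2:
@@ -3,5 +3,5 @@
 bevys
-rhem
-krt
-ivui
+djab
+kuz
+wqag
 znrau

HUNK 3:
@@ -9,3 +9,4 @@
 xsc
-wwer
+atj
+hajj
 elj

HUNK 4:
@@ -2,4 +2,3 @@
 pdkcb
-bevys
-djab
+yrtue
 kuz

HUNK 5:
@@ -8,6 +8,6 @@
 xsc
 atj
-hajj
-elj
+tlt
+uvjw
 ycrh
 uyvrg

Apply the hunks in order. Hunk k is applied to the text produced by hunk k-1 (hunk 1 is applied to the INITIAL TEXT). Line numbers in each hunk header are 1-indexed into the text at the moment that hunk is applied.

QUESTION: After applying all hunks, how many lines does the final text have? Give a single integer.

Answer: 15

Derivation:
Hunk 1: at line 2 remove [rmiu] add [bevys,rhem,krt] -> 15 lines: bjmqw pdkcb bevys rhem krt ivui znrau mcmx xsc wwer elj ycrh uyvrg irk oqoa
Hunk 2: at line 3 remove [rhem,krt,ivui] add [djab,kuz,wqag] -> 15 lines: bjmqw pdkcb bevys djab kuz wqag znrau mcmx xsc wwer elj ycrh uyvrg irk oqoa
Hunk 3: at line 9 remove [wwer] add [atj,hajj] -> 16 lines: bjmqw pdkcb bevys djab kuz wqag znrau mcmx xsc atj hajj elj ycrh uyvrg irk oqoa
Hunk 4: at line 2 remove [bevys,djab] add [yrtue] -> 15 lines: bjmqw pdkcb yrtue kuz wqag znrau mcmx xsc atj hajj elj ycrh uyvrg irk oqoa
Hunk 5: at line 8 remove [hajj,elj] add [tlt,uvjw] -> 15 lines: bjmqw pdkcb yrtue kuz wqag znrau mcmx xsc atj tlt uvjw ycrh uyvrg irk oqoa
Final line count: 15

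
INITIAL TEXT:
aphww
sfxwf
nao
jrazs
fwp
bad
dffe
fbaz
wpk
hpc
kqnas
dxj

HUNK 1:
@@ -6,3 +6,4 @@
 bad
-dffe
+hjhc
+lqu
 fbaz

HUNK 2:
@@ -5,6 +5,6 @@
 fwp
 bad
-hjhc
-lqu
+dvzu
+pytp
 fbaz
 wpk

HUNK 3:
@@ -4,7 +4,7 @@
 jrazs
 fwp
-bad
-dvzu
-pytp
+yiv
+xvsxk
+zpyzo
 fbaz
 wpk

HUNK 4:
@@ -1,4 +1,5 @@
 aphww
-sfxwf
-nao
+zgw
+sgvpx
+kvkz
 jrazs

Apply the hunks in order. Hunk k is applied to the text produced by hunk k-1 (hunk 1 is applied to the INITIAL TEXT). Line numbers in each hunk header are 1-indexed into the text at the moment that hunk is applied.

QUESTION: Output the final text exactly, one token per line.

Answer: aphww
zgw
sgvpx
kvkz
jrazs
fwp
yiv
xvsxk
zpyzo
fbaz
wpk
hpc
kqnas
dxj

Derivation:
Hunk 1: at line 6 remove [dffe] add [hjhc,lqu] -> 13 lines: aphww sfxwf nao jrazs fwp bad hjhc lqu fbaz wpk hpc kqnas dxj
Hunk 2: at line 5 remove [hjhc,lqu] add [dvzu,pytp] -> 13 lines: aphww sfxwf nao jrazs fwp bad dvzu pytp fbaz wpk hpc kqnas dxj
Hunk 3: at line 4 remove [bad,dvzu,pytp] add [yiv,xvsxk,zpyzo] -> 13 lines: aphww sfxwf nao jrazs fwp yiv xvsxk zpyzo fbaz wpk hpc kqnas dxj
Hunk 4: at line 1 remove [sfxwf,nao] add [zgw,sgvpx,kvkz] -> 14 lines: aphww zgw sgvpx kvkz jrazs fwp yiv xvsxk zpyzo fbaz wpk hpc kqnas dxj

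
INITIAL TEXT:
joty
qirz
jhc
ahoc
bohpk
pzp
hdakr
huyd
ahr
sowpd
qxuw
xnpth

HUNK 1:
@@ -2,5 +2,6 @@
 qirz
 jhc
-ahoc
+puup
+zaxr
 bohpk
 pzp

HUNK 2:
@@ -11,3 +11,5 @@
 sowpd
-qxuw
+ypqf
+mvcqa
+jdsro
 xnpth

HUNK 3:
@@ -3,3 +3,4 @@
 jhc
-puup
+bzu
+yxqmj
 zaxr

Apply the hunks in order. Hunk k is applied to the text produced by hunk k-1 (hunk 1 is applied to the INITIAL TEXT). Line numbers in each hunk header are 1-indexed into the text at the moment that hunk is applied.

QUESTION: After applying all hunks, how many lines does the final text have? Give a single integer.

Hunk 1: at line 2 remove [ahoc] add [puup,zaxr] -> 13 lines: joty qirz jhc puup zaxr bohpk pzp hdakr huyd ahr sowpd qxuw xnpth
Hunk 2: at line 11 remove [qxuw] add [ypqf,mvcqa,jdsro] -> 15 lines: joty qirz jhc puup zaxr bohpk pzp hdakr huyd ahr sowpd ypqf mvcqa jdsro xnpth
Hunk 3: at line 3 remove [puup] add [bzu,yxqmj] -> 16 lines: joty qirz jhc bzu yxqmj zaxr bohpk pzp hdakr huyd ahr sowpd ypqf mvcqa jdsro xnpth
Final line count: 16

Answer: 16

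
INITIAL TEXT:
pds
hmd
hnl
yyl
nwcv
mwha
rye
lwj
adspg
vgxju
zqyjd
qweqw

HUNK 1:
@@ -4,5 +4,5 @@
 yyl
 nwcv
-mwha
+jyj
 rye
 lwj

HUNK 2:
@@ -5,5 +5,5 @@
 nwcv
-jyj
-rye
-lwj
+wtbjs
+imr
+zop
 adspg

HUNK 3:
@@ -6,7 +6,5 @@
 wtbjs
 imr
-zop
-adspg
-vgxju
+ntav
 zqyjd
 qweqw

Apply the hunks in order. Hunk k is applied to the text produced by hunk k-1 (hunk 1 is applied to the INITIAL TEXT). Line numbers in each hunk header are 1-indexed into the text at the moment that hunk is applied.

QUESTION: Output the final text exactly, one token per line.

Answer: pds
hmd
hnl
yyl
nwcv
wtbjs
imr
ntav
zqyjd
qweqw

Derivation:
Hunk 1: at line 4 remove [mwha] add [jyj] -> 12 lines: pds hmd hnl yyl nwcv jyj rye lwj adspg vgxju zqyjd qweqw
Hunk 2: at line 5 remove [jyj,rye,lwj] add [wtbjs,imr,zop] -> 12 lines: pds hmd hnl yyl nwcv wtbjs imr zop adspg vgxju zqyjd qweqw
Hunk 3: at line 6 remove [zop,adspg,vgxju] add [ntav] -> 10 lines: pds hmd hnl yyl nwcv wtbjs imr ntav zqyjd qweqw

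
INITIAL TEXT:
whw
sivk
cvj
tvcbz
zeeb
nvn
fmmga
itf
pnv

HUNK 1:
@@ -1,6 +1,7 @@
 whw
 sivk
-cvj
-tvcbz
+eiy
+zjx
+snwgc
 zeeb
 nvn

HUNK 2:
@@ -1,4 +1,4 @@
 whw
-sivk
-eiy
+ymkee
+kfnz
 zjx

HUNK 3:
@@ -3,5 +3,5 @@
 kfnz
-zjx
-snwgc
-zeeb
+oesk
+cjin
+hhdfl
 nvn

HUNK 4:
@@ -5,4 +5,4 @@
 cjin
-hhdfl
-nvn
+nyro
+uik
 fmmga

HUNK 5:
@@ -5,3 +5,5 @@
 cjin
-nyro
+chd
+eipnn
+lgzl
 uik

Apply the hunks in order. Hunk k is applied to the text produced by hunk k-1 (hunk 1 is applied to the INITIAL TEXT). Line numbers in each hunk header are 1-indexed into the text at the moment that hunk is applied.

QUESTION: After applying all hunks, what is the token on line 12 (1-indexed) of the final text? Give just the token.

Answer: pnv

Derivation:
Hunk 1: at line 1 remove [cvj,tvcbz] add [eiy,zjx,snwgc] -> 10 lines: whw sivk eiy zjx snwgc zeeb nvn fmmga itf pnv
Hunk 2: at line 1 remove [sivk,eiy] add [ymkee,kfnz] -> 10 lines: whw ymkee kfnz zjx snwgc zeeb nvn fmmga itf pnv
Hunk 3: at line 3 remove [zjx,snwgc,zeeb] add [oesk,cjin,hhdfl] -> 10 lines: whw ymkee kfnz oesk cjin hhdfl nvn fmmga itf pnv
Hunk 4: at line 5 remove [hhdfl,nvn] add [nyro,uik] -> 10 lines: whw ymkee kfnz oesk cjin nyro uik fmmga itf pnv
Hunk 5: at line 5 remove [nyro] add [chd,eipnn,lgzl] -> 12 lines: whw ymkee kfnz oesk cjin chd eipnn lgzl uik fmmga itf pnv
Final line 12: pnv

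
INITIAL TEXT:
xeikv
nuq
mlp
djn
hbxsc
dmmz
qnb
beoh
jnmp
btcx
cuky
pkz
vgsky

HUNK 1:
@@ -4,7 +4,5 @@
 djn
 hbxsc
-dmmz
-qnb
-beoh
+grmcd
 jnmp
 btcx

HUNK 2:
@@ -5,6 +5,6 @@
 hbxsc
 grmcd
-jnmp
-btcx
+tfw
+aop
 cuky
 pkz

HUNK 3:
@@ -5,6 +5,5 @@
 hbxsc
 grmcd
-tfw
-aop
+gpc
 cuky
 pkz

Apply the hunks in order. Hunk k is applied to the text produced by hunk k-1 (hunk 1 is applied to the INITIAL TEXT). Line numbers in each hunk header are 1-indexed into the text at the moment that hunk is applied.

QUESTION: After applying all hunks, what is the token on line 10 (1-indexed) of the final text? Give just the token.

Hunk 1: at line 4 remove [dmmz,qnb,beoh] add [grmcd] -> 11 lines: xeikv nuq mlp djn hbxsc grmcd jnmp btcx cuky pkz vgsky
Hunk 2: at line 5 remove [jnmp,btcx] add [tfw,aop] -> 11 lines: xeikv nuq mlp djn hbxsc grmcd tfw aop cuky pkz vgsky
Hunk 3: at line 5 remove [tfw,aop] add [gpc] -> 10 lines: xeikv nuq mlp djn hbxsc grmcd gpc cuky pkz vgsky
Final line 10: vgsky

Answer: vgsky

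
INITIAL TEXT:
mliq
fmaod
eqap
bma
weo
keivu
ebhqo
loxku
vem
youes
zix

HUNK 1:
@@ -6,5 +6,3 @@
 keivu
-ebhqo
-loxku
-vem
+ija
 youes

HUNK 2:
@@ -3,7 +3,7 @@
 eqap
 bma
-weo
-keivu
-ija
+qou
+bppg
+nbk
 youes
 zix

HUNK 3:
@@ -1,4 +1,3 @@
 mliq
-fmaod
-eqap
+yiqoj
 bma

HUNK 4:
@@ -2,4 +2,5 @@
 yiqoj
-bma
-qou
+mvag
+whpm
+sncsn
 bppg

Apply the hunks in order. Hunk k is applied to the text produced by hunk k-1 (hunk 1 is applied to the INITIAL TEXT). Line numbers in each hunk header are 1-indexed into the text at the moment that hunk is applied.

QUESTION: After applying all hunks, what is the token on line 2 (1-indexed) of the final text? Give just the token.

Hunk 1: at line 6 remove [ebhqo,loxku,vem] add [ija] -> 9 lines: mliq fmaod eqap bma weo keivu ija youes zix
Hunk 2: at line 3 remove [weo,keivu,ija] add [qou,bppg,nbk] -> 9 lines: mliq fmaod eqap bma qou bppg nbk youes zix
Hunk 3: at line 1 remove [fmaod,eqap] add [yiqoj] -> 8 lines: mliq yiqoj bma qou bppg nbk youes zix
Hunk 4: at line 2 remove [bma,qou] add [mvag,whpm,sncsn] -> 9 lines: mliq yiqoj mvag whpm sncsn bppg nbk youes zix
Final line 2: yiqoj

Answer: yiqoj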